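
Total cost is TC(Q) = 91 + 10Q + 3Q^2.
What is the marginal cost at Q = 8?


MC = dTC/dQ = 10 + 2*3*Q
At Q = 8:
MC = 10 + 6*8
MC = 10 + 48 = 58

58


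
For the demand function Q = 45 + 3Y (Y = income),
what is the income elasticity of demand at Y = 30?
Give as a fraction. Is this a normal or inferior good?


dQ/dY = 3
At Y = 30: Q = 45 + 3*30 = 135
Ey = (dQ/dY)(Y/Q) = 3 * 30 / 135 = 2/3
Since Ey > 0, this is a normal good.

2/3 (normal good)


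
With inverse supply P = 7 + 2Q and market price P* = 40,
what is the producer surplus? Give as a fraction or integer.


Minimum supply price (at Q=0): P_min = 7
Quantity supplied at P* = 40:
Q* = (40 - 7)/2 = 33/2
PS = (1/2) * Q* * (P* - P_min)
PS = (1/2) * 33/2 * (40 - 7)
PS = (1/2) * 33/2 * 33 = 1089/4

1089/4


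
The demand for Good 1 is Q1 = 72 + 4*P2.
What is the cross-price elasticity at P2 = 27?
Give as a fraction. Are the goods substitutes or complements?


dQ1/dP2 = 4
At P2 = 27: Q1 = 72 + 4*27 = 180
Exy = (dQ1/dP2)(P2/Q1) = 4 * 27 / 180 = 3/5
Since Exy > 0, the goods are substitutes.

3/5 (substitutes)


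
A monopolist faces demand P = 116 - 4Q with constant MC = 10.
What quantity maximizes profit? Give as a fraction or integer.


TR = P*Q = (116 - 4Q)Q = 116Q - 4Q^2
MR = dTR/dQ = 116 - 8Q
Set MR = MC:
116 - 8Q = 10
106 = 8Q
Q* = 106/8 = 53/4

53/4


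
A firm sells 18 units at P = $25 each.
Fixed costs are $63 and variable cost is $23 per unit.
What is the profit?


Total Revenue = P * Q = 25 * 18 = $450
Total Cost = FC + VC*Q = 63 + 23*18 = $477
Profit = TR - TC = 450 - 477 = $-27

$-27


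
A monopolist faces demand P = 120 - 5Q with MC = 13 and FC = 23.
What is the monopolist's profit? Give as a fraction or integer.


MR = MC: 120 - 10Q = 13
Q* = 107/10
P* = 120 - 5*107/10 = 133/2
Profit = (P* - MC)*Q* - FC
= (133/2 - 13)*107/10 - 23
= 107/2*107/10 - 23
= 11449/20 - 23 = 10989/20

10989/20


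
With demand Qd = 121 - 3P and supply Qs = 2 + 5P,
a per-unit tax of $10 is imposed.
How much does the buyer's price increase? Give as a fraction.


With a per-unit tax, the buyer's price increase depends on relative slopes.
Supply slope: d = 5, Demand slope: b = 3
Buyer's price increase = d * tax / (b + d)
= 5 * 10 / (3 + 5)
= 50 / 8 = 25/4

25/4


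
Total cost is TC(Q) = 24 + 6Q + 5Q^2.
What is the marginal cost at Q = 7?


MC = dTC/dQ = 6 + 2*5*Q
At Q = 7:
MC = 6 + 10*7
MC = 6 + 70 = 76

76


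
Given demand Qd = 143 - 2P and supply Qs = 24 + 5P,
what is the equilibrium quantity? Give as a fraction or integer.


First find equilibrium price:
143 - 2P = 24 + 5P
P* = 119/7 = 17
Then substitute into demand:
Q* = 143 - 2 * 17 = 109

109


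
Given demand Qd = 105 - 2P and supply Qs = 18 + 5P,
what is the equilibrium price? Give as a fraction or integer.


At equilibrium, Qd = Qs.
105 - 2P = 18 + 5P
105 - 18 = 2P + 5P
87 = 7P
P* = 87/7 = 87/7

87/7


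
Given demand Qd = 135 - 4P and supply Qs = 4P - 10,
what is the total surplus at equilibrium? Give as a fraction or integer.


Find equilibrium: 135 - 4P = 4P - 10
135 + 10 = 8P
P* = 145/8 = 145/8
Q* = 4*145/8 - 10 = 125/2
Inverse demand: P = 135/4 - Q/4, so P_max = 135/4
Inverse supply: P = 5/2 + Q/4, so P_min = 5/2
CS = (1/2) * 125/2 * (135/4 - 145/8) = 15625/32
PS = (1/2) * 125/2 * (145/8 - 5/2) = 15625/32
TS = CS + PS = 15625/32 + 15625/32 = 15625/16

15625/16


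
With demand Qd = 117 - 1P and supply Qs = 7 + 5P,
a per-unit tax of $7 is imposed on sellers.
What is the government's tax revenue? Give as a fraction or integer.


With tax on sellers, new supply: Qs' = 7 + 5(P - 7)
= 5P - 28
New equilibrium quantity:
Q_new = 557/6
Tax revenue = tax * Q_new = 7 * 557/6 = 3899/6

3899/6


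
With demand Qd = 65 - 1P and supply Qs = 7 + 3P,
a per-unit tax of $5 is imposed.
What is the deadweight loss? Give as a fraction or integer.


Pre-tax equilibrium quantity: Q* = 101/2
Post-tax equilibrium quantity: Q_tax = 187/4
Reduction in quantity: Q* - Q_tax = 15/4
DWL = (1/2) * tax * (Q* - Q_tax)
DWL = (1/2) * 5 * 15/4 = 75/8

75/8


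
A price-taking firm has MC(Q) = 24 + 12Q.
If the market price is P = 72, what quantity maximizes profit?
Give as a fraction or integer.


In perfect competition, profit is maximized where P = MC.
72 = 24 + 12Q
48 = 12Q
Q* = 48/12 = 4

4


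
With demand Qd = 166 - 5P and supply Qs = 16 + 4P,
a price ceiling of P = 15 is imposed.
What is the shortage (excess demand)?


At P = 15:
Qd = 166 - 5*15 = 91
Qs = 16 + 4*15 = 76
Shortage = Qd - Qs = 91 - 76 = 15

15


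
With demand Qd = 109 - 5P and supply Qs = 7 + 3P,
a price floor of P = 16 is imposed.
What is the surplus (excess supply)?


At P = 16:
Qd = 109 - 5*16 = 29
Qs = 7 + 3*16 = 55
Surplus = Qs - Qd = 55 - 29 = 26

26


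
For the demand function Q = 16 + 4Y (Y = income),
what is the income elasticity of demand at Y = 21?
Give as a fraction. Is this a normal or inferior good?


dQ/dY = 4
At Y = 21: Q = 16 + 4*21 = 100
Ey = (dQ/dY)(Y/Q) = 4 * 21 / 100 = 21/25
Since Ey > 0, this is a normal good.

21/25 (normal good)


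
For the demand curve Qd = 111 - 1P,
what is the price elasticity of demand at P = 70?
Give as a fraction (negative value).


dQ/dP = -1
At P = 70: Q = 111 - 1*70 = 41
E = (dQ/dP)(P/Q) = (-1)(70/41) = -70/41

-70/41


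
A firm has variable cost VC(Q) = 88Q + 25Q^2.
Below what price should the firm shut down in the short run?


AVC(Q) = VC(Q)/Q = 88 + 25Q
AVC is increasing in Q, so minimum AVC is at Q -> 0+.
Min AVC = 88
The firm should shut down if P < 88.

88


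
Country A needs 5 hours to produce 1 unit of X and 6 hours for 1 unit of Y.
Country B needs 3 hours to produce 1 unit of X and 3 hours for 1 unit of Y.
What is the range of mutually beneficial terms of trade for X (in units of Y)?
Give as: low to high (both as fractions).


Opportunity cost of X for Country A = hours_X / hours_Y = 5/6 = 5/6 units of Y
Opportunity cost of X for Country B = hours_X / hours_Y = 3/3 = 1 units of Y
Terms of trade must be between the two opportunity costs.
Range: 5/6 to 1

5/6 to 1


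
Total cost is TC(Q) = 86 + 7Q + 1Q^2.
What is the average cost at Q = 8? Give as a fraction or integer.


TC(8) = 86 + 7*8 + 1*8^2
TC(8) = 86 + 56 + 64 = 206
AC = TC/Q = 206/8 = 103/4

103/4


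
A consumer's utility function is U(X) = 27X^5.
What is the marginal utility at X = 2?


MU = dU/dX = 27*5*X^(5-1)
MU = 135*X^4
At X = 2:
MU = 135 * 2^4
MU = 135 * 16 = 2160

2160


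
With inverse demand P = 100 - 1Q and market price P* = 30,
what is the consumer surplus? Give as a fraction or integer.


Maximum willingness to pay (at Q=0): P_max = 100
Quantity demanded at P* = 30:
Q* = (100 - 30)/1 = 70
CS = (1/2) * Q* * (P_max - P*)
CS = (1/2) * 70 * (100 - 30)
CS = (1/2) * 70 * 70 = 2450

2450


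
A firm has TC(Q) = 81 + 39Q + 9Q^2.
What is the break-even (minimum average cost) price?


AC(Q) = 81/Q + 39 + 9Q
To minimize: dAC/dQ = -81/Q^2 + 9 = 0
Q^2 = 81/9 = 9
Q* = 3
Min AC = 81/3 + 39 + 9*3
Min AC = 27 + 39 + 27 = 93

93


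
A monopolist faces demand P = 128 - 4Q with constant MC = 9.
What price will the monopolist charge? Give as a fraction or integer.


MR = 128 - 8Q
Set MR = MC: 128 - 8Q = 9
Q* = 119/8
Substitute into demand:
P* = 128 - 4*119/8 = 137/2

137/2


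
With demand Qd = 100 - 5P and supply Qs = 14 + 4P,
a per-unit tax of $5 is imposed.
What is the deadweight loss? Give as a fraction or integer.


Pre-tax equilibrium quantity: Q* = 470/9
Post-tax equilibrium quantity: Q_tax = 370/9
Reduction in quantity: Q* - Q_tax = 100/9
DWL = (1/2) * tax * (Q* - Q_tax)
DWL = (1/2) * 5 * 100/9 = 250/9

250/9


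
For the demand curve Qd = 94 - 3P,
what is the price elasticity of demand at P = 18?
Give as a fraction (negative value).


dQ/dP = -3
At P = 18: Q = 94 - 3*18 = 40
E = (dQ/dP)(P/Q) = (-3)(18/40) = -27/20

-27/20


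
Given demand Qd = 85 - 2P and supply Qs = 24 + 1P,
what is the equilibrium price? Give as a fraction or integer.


At equilibrium, Qd = Qs.
85 - 2P = 24 + 1P
85 - 24 = 2P + 1P
61 = 3P
P* = 61/3 = 61/3

61/3


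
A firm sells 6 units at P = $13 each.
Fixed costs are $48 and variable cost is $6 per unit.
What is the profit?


Total Revenue = P * Q = 13 * 6 = $78
Total Cost = FC + VC*Q = 48 + 6*6 = $84
Profit = TR - TC = 78 - 84 = $-6

$-6


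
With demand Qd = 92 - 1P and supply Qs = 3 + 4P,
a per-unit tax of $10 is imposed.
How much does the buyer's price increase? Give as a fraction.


With a per-unit tax, the buyer's price increase depends on relative slopes.
Supply slope: d = 4, Demand slope: b = 1
Buyer's price increase = d * tax / (b + d)
= 4 * 10 / (1 + 4)
= 40 / 5 = 8

8


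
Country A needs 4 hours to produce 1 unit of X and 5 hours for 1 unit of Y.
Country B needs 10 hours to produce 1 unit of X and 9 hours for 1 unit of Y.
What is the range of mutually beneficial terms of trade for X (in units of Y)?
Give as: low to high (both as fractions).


Opportunity cost of X for Country A = hours_X / hours_Y = 4/5 = 4/5 units of Y
Opportunity cost of X for Country B = hours_X / hours_Y = 10/9 = 10/9 units of Y
Terms of trade must be between the two opportunity costs.
Range: 4/5 to 10/9

4/5 to 10/9


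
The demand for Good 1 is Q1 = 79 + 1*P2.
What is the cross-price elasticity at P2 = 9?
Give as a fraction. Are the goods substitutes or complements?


dQ1/dP2 = 1
At P2 = 9: Q1 = 79 + 1*9 = 88
Exy = (dQ1/dP2)(P2/Q1) = 1 * 9 / 88 = 9/88
Since Exy > 0, the goods are substitutes.

9/88 (substitutes)


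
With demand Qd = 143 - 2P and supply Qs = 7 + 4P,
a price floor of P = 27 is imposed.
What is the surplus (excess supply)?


At P = 27:
Qd = 143 - 2*27 = 89
Qs = 7 + 4*27 = 115
Surplus = Qs - Qd = 115 - 89 = 26

26


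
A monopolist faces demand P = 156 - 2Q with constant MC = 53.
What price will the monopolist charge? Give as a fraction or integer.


MR = 156 - 4Q
Set MR = MC: 156 - 4Q = 53
Q* = 103/4
Substitute into demand:
P* = 156 - 2*103/4 = 209/2

209/2


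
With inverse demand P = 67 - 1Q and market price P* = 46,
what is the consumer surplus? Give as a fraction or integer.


Maximum willingness to pay (at Q=0): P_max = 67
Quantity demanded at P* = 46:
Q* = (67 - 46)/1 = 21
CS = (1/2) * Q* * (P_max - P*)
CS = (1/2) * 21 * (67 - 46)
CS = (1/2) * 21 * 21 = 441/2

441/2


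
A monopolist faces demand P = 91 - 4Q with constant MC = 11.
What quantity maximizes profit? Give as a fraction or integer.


TR = P*Q = (91 - 4Q)Q = 91Q - 4Q^2
MR = dTR/dQ = 91 - 8Q
Set MR = MC:
91 - 8Q = 11
80 = 8Q
Q* = 80/8 = 10

10


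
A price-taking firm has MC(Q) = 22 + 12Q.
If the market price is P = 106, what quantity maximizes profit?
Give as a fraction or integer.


In perfect competition, profit is maximized where P = MC.
106 = 22 + 12Q
84 = 12Q
Q* = 84/12 = 7

7


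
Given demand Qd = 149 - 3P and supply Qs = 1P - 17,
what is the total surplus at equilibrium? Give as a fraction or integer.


Find equilibrium: 149 - 3P = 1P - 17
149 + 17 = 4P
P* = 166/4 = 83/2
Q* = 1*83/2 - 17 = 49/2
Inverse demand: P = 149/3 - Q/3, so P_max = 149/3
Inverse supply: P = 17 + Q/1, so P_min = 17
CS = (1/2) * 49/2 * (149/3 - 83/2) = 2401/24
PS = (1/2) * 49/2 * (83/2 - 17) = 2401/8
TS = CS + PS = 2401/24 + 2401/8 = 2401/6

2401/6


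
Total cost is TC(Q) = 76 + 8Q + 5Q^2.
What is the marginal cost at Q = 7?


MC = dTC/dQ = 8 + 2*5*Q
At Q = 7:
MC = 8 + 10*7
MC = 8 + 70 = 78

78


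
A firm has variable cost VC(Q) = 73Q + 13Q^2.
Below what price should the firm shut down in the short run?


AVC(Q) = VC(Q)/Q = 73 + 13Q
AVC is increasing in Q, so minimum AVC is at Q -> 0+.
Min AVC = 73
The firm should shut down if P < 73.

73


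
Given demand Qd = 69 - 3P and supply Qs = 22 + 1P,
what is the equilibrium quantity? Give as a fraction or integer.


First find equilibrium price:
69 - 3P = 22 + 1P
P* = 47/4 = 47/4
Then substitute into demand:
Q* = 69 - 3 * 47/4 = 135/4

135/4


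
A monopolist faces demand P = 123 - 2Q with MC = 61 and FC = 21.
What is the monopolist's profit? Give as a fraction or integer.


MR = MC: 123 - 4Q = 61
Q* = 31/2
P* = 123 - 2*31/2 = 92
Profit = (P* - MC)*Q* - FC
= (92 - 61)*31/2 - 21
= 31*31/2 - 21
= 961/2 - 21 = 919/2

919/2


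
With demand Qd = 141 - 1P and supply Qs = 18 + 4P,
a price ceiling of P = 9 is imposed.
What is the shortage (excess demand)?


At P = 9:
Qd = 141 - 1*9 = 132
Qs = 18 + 4*9 = 54
Shortage = Qd - Qs = 132 - 54 = 78

78


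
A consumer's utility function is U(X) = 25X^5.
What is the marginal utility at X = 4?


MU = dU/dX = 25*5*X^(5-1)
MU = 125*X^4
At X = 4:
MU = 125 * 4^4
MU = 125 * 256 = 32000

32000


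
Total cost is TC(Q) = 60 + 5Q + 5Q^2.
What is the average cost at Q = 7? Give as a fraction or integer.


TC(7) = 60 + 5*7 + 5*7^2
TC(7) = 60 + 35 + 245 = 340
AC = TC/Q = 340/7 = 340/7

340/7


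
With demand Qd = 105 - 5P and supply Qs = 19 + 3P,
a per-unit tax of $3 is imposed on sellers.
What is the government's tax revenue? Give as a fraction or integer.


With tax on sellers, new supply: Qs' = 19 + 3(P - 3)
= 10 + 3P
New equilibrium quantity:
Q_new = 365/8
Tax revenue = tax * Q_new = 3 * 365/8 = 1095/8

1095/8


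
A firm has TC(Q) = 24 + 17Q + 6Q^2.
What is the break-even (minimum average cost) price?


AC(Q) = 24/Q + 17 + 6Q
To minimize: dAC/dQ = -24/Q^2 + 6 = 0
Q^2 = 24/6 = 4
Q* = 2
Min AC = 24/2 + 17 + 6*2
Min AC = 12 + 17 + 12 = 41

41


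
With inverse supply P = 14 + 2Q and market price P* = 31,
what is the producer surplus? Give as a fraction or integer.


Minimum supply price (at Q=0): P_min = 14
Quantity supplied at P* = 31:
Q* = (31 - 14)/2 = 17/2
PS = (1/2) * Q* * (P* - P_min)
PS = (1/2) * 17/2 * (31 - 14)
PS = (1/2) * 17/2 * 17 = 289/4

289/4


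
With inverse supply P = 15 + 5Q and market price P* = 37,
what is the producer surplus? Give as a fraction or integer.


Minimum supply price (at Q=0): P_min = 15
Quantity supplied at P* = 37:
Q* = (37 - 15)/5 = 22/5
PS = (1/2) * Q* * (P* - P_min)
PS = (1/2) * 22/5 * (37 - 15)
PS = (1/2) * 22/5 * 22 = 242/5

242/5


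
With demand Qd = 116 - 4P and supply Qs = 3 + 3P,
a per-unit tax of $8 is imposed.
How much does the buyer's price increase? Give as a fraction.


With a per-unit tax, the buyer's price increase depends on relative slopes.
Supply slope: d = 3, Demand slope: b = 4
Buyer's price increase = d * tax / (b + d)
= 3 * 8 / (4 + 3)
= 24 / 7 = 24/7

24/7


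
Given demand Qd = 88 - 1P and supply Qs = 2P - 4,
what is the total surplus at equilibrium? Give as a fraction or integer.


Find equilibrium: 88 - 1P = 2P - 4
88 + 4 = 3P
P* = 92/3 = 92/3
Q* = 2*92/3 - 4 = 172/3
Inverse demand: P = 88 - Q/1, so P_max = 88
Inverse supply: P = 2 + Q/2, so P_min = 2
CS = (1/2) * 172/3 * (88 - 92/3) = 14792/9
PS = (1/2) * 172/3 * (92/3 - 2) = 7396/9
TS = CS + PS = 14792/9 + 7396/9 = 7396/3

7396/3


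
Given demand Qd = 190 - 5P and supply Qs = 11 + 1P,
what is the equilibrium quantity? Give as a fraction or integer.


First find equilibrium price:
190 - 5P = 11 + 1P
P* = 179/6 = 179/6
Then substitute into demand:
Q* = 190 - 5 * 179/6 = 245/6

245/6


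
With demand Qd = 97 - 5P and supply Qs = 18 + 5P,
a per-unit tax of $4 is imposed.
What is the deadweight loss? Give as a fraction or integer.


Pre-tax equilibrium quantity: Q* = 115/2
Post-tax equilibrium quantity: Q_tax = 95/2
Reduction in quantity: Q* - Q_tax = 10
DWL = (1/2) * tax * (Q* - Q_tax)
DWL = (1/2) * 4 * 10 = 20

20


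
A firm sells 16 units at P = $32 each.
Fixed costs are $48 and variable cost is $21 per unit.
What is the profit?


Total Revenue = P * Q = 32 * 16 = $512
Total Cost = FC + VC*Q = 48 + 21*16 = $384
Profit = TR - TC = 512 - 384 = $128

$128


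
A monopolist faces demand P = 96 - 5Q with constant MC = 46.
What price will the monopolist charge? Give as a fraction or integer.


MR = 96 - 10Q
Set MR = MC: 96 - 10Q = 46
Q* = 5
Substitute into demand:
P* = 96 - 5*5 = 71

71


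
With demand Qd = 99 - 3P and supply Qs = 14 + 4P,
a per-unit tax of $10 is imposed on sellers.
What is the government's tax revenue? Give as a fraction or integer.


With tax on sellers, new supply: Qs' = 14 + 4(P - 10)
= 4P - 26
New equilibrium quantity:
Q_new = 318/7
Tax revenue = tax * Q_new = 10 * 318/7 = 3180/7

3180/7


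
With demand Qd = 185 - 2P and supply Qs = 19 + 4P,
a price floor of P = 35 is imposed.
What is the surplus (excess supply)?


At P = 35:
Qd = 185 - 2*35 = 115
Qs = 19 + 4*35 = 159
Surplus = Qs - Qd = 159 - 115 = 44

44


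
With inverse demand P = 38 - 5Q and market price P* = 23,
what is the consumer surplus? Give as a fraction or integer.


Maximum willingness to pay (at Q=0): P_max = 38
Quantity demanded at P* = 23:
Q* = (38 - 23)/5 = 3
CS = (1/2) * Q* * (P_max - P*)
CS = (1/2) * 3 * (38 - 23)
CS = (1/2) * 3 * 15 = 45/2

45/2


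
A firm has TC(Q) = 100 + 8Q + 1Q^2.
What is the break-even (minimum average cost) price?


AC(Q) = 100/Q + 8 + 1Q
To minimize: dAC/dQ = -100/Q^2 + 1 = 0
Q^2 = 100/1 = 100
Q* = 10
Min AC = 100/10 + 8 + 1*10
Min AC = 10 + 8 + 10 = 28

28


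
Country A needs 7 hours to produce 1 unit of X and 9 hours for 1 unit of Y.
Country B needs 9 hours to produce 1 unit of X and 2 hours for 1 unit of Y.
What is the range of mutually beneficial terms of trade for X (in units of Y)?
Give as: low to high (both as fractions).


Opportunity cost of X for Country A = hours_X / hours_Y = 7/9 = 7/9 units of Y
Opportunity cost of X for Country B = hours_X / hours_Y = 9/2 = 9/2 units of Y
Terms of trade must be between the two opportunity costs.
Range: 7/9 to 9/2

7/9 to 9/2


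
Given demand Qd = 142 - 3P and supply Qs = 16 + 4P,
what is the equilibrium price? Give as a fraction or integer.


At equilibrium, Qd = Qs.
142 - 3P = 16 + 4P
142 - 16 = 3P + 4P
126 = 7P
P* = 126/7 = 18

18


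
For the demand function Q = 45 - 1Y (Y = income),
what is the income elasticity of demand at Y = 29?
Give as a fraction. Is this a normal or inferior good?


dQ/dY = -1
At Y = 29: Q = 45 - 1*29 = 16
Ey = (dQ/dY)(Y/Q) = -1 * 29 / 16 = -29/16
Since Ey < 0, this is a inferior good.

-29/16 (inferior good)


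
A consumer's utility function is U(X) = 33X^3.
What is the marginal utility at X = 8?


MU = dU/dX = 33*3*X^(3-1)
MU = 99*X^2
At X = 8:
MU = 99 * 8^2
MU = 99 * 64 = 6336

6336


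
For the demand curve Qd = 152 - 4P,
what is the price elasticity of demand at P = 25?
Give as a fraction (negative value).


dQ/dP = -4
At P = 25: Q = 152 - 4*25 = 52
E = (dQ/dP)(P/Q) = (-4)(25/52) = -25/13

-25/13


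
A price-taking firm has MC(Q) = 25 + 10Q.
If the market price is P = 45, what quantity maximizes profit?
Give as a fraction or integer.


In perfect competition, profit is maximized where P = MC.
45 = 25 + 10Q
20 = 10Q
Q* = 20/10 = 2

2


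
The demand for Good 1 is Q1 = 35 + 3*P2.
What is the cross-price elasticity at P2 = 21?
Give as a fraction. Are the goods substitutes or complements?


dQ1/dP2 = 3
At P2 = 21: Q1 = 35 + 3*21 = 98
Exy = (dQ1/dP2)(P2/Q1) = 3 * 21 / 98 = 9/14
Since Exy > 0, the goods are substitutes.

9/14 (substitutes)


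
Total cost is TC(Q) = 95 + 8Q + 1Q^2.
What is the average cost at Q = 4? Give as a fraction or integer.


TC(4) = 95 + 8*4 + 1*4^2
TC(4) = 95 + 32 + 16 = 143
AC = TC/Q = 143/4 = 143/4

143/4


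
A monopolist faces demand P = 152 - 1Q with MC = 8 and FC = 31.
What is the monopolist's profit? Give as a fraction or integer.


MR = MC: 152 - 2Q = 8
Q* = 72
P* = 152 - 1*72 = 80
Profit = (P* - MC)*Q* - FC
= (80 - 8)*72 - 31
= 72*72 - 31
= 5184 - 31 = 5153

5153


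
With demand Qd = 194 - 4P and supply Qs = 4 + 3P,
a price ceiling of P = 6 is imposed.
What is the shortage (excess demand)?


At P = 6:
Qd = 194 - 4*6 = 170
Qs = 4 + 3*6 = 22
Shortage = Qd - Qs = 170 - 22 = 148

148


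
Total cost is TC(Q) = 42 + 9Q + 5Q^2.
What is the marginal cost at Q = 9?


MC = dTC/dQ = 9 + 2*5*Q
At Q = 9:
MC = 9 + 10*9
MC = 9 + 90 = 99

99


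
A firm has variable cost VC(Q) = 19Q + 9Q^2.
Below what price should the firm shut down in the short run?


AVC(Q) = VC(Q)/Q = 19 + 9Q
AVC is increasing in Q, so minimum AVC is at Q -> 0+.
Min AVC = 19
The firm should shut down if P < 19.

19


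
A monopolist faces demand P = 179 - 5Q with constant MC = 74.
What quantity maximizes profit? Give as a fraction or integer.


TR = P*Q = (179 - 5Q)Q = 179Q - 5Q^2
MR = dTR/dQ = 179 - 10Q
Set MR = MC:
179 - 10Q = 74
105 = 10Q
Q* = 105/10 = 21/2

21/2


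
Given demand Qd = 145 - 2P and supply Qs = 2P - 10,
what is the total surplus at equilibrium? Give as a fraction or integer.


Find equilibrium: 145 - 2P = 2P - 10
145 + 10 = 4P
P* = 155/4 = 155/4
Q* = 2*155/4 - 10 = 135/2
Inverse demand: P = 145/2 - Q/2, so P_max = 145/2
Inverse supply: P = 5 + Q/2, so P_min = 5
CS = (1/2) * 135/2 * (145/2 - 155/4) = 18225/16
PS = (1/2) * 135/2 * (155/4 - 5) = 18225/16
TS = CS + PS = 18225/16 + 18225/16 = 18225/8

18225/8


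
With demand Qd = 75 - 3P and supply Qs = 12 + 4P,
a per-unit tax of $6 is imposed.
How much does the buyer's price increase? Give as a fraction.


With a per-unit tax, the buyer's price increase depends on relative slopes.
Supply slope: d = 4, Demand slope: b = 3
Buyer's price increase = d * tax / (b + d)
= 4 * 6 / (3 + 4)
= 24 / 7 = 24/7

24/7


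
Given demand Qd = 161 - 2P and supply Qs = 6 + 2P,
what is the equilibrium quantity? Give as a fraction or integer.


First find equilibrium price:
161 - 2P = 6 + 2P
P* = 155/4 = 155/4
Then substitute into demand:
Q* = 161 - 2 * 155/4 = 167/2

167/2


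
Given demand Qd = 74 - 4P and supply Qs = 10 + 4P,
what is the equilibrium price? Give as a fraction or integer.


At equilibrium, Qd = Qs.
74 - 4P = 10 + 4P
74 - 10 = 4P + 4P
64 = 8P
P* = 64/8 = 8

8


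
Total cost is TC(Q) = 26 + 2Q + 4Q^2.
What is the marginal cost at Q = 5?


MC = dTC/dQ = 2 + 2*4*Q
At Q = 5:
MC = 2 + 8*5
MC = 2 + 40 = 42

42


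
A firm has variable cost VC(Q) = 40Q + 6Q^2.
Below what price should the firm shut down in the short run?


AVC(Q) = VC(Q)/Q = 40 + 6Q
AVC is increasing in Q, so minimum AVC is at Q -> 0+.
Min AVC = 40
The firm should shut down if P < 40.

40


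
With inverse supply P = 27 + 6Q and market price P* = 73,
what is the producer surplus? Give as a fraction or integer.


Minimum supply price (at Q=0): P_min = 27
Quantity supplied at P* = 73:
Q* = (73 - 27)/6 = 23/3
PS = (1/2) * Q* * (P* - P_min)
PS = (1/2) * 23/3 * (73 - 27)
PS = (1/2) * 23/3 * 46 = 529/3

529/3


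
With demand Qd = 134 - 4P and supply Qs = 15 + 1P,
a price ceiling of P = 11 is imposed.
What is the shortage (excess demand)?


At P = 11:
Qd = 134 - 4*11 = 90
Qs = 15 + 1*11 = 26
Shortage = Qd - Qs = 90 - 26 = 64

64


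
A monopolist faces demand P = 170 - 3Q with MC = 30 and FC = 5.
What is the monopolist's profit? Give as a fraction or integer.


MR = MC: 170 - 6Q = 30
Q* = 70/3
P* = 170 - 3*70/3 = 100
Profit = (P* - MC)*Q* - FC
= (100 - 30)*70/3 - 5
= 70*70/3 - 5
= 4900/3 - 5 = 4885/3

4885/3


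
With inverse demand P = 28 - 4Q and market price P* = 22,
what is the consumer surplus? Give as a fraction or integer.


Maximum willingness to pay (at Q=0): P_max = 28
Quantity demanded at P* = 22:
Q* = (28 - 22)/4 = 3/2
CS = (1/2) * Q* * (P_max - P*)
CS = (1/2) * 3/2 * (28 - 22)
CS = (1/2) * 3/2 * 6 = 9/2

9/2


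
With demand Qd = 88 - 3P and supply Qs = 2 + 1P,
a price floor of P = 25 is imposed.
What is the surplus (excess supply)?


At P = 25:
Qd = 88 - 3*25 = 13
Qs = 2 + 1*25 = 27
Surplus = Qs - Qd = 27 - 13 = 14

14


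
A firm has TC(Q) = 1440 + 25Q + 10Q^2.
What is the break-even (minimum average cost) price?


AC(Q) = 1440/Q + 25 + 10Q
To minimize: dAC/dQ = -1440/Q^2 + 10 = 0
Q^2 = 1440/10 = 144
Q* = 12
Min AC = 1440/12 + 25 + 10*12
Min AC = 120 + 25 + 120 = 265

265


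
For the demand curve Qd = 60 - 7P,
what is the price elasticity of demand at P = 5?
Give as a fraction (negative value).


dQ/dP = -7
At P = 5: Q = 60 - 7*5 = 25
E = (dQ/dP)(P/Q) = (-7)(5/25) = -7/5

-7/5


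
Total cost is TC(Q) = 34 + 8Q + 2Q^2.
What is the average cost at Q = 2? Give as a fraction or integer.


TC(2) = 34 + 8*2 + 2*2^2
TC(2) = 34 + 16 + 8 = 58
AC = TC/Q = 58/2 = 29

29


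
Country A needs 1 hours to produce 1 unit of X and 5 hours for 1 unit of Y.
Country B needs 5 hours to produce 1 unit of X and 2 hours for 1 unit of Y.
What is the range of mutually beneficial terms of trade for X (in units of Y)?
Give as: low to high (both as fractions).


Opportunity cost of X for Country A = hours_X / hours_Y = 1/5 = 1/5 units of Y
Opportunity cost of X for Country B = hours_X / hours_Y = 5/2 = 5/2 units of Y
Terms of trade must be between the two opportunity costs.
Range: 1/5 to 5/2

1/5 to 5/2


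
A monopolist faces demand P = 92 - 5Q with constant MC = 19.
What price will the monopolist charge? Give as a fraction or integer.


MR = 92 - 10Q
Set MR = MC: 92 - 10Q = 19
Q* = 73/10
Substitute into demand:
P* = 92 - 5*73/10 = 111/2

111/2


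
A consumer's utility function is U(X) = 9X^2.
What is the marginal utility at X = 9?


MU = dU/dX = 9*2*X^(2-1)
MU = 18*X^1
At X = 9:
MU = 18 * 9^1
MU = 18 * 9 = 162

162


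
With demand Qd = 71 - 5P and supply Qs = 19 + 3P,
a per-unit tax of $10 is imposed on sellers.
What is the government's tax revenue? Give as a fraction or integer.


With tax on sellers, new supply: Qs' = 19 + 3(P - 10)
= 3P - 11
New equilibrium quantity:
Q_new = 79/4
Tax revenue = tax * Q_new = 10 * 79/4 = 395/2

395/2


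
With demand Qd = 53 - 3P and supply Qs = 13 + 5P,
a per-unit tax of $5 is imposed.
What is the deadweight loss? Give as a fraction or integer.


Pre-tax equilibrium quantity: Q* = 38
Post-tax equilibrium quantity: Q_tax = 229/8
Reduction in quantity: Q* - Q_tax = 75/8
DWL = (1/2) * tax * (Q* - Q_tax)
DWL = (1/2) * 5 * 75/8 = 375/16

375/16


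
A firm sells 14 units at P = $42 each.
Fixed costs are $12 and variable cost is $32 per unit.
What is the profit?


Total Revenue = P * Q = 42 * 14 = $588
Total Cost = FC + VC*Q = 12 + 32*14 = $460
Profit = TR - TC = 588 - 460 = $128

$128


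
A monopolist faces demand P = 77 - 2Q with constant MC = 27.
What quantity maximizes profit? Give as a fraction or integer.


TR = P*Q = (77 - 2Q)Q = 77Q - 2Q^2
MR = dTR/dQ = 77 - 4Q
Set MR = MC:
77 - 4Q = 27
50 = 4Q
Q* = 50/4 = 25/2

25/2


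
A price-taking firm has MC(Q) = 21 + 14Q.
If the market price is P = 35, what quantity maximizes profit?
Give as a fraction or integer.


In perfect competition, profit is maximized where P = MC.
35 = 21 + 14Q
14 = 14Q
Q* = 14/14 = 1

1


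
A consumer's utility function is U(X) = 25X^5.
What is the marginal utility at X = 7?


MU = dU/dX = 25*5*X^(5-1)
MU = 125*X^4
At X = 7:
MU = 125 * 7^4
MU = 125 * 2401 = 300125

300125


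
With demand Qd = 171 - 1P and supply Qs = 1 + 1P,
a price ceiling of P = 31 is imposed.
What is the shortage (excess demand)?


At P = 31:
Qd = 171 - 1*31 = 140
Qs = 1 + 1*31 = 32
Shortage = Qd - Qs = 140 - 32 = 108

108


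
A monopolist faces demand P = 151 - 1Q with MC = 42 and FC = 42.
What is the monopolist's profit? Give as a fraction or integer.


MR = MC: 151 - 2Q = 42
Q* = 109/2
P* = 151 - 1*109/2 = 193/2
Profit = (P* - MC)*Q* - FC
= (193/2 - 42)*109/2 - 42
= 109/2*109/2 - 42
= 11881/4 - 42 = 11713/4

11713/4


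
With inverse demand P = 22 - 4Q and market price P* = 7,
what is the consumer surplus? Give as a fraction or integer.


Maximum willingness to pay (at Q=0): P_max = 22
Quantity demanded at P* = 7:
Q* = (22 - 7)/4 = 15/4
CS = (1/2) * Q* * (P_max - P*)
CS = (1/2) * 15/4 * (22 - 7)
CS = (1/2) * 15/4 * 15 = 225/8

225/8


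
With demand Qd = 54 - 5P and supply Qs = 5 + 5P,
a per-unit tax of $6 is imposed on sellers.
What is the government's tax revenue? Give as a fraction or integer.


With tax on sellers, new supply: Qs' = 5 + 5(P - 6)
= 5P - 25
New equilibrium quantity:
Q_new = 29/2
Tax revenue = tax * Q_new = 6 * 29/2 = 87

87


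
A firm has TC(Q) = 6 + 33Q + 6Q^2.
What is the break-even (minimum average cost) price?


AC(Q) = 6/Q + 33 + 6Q
To minimize: dAC/dQ = -6/Q^2 + 6 = 0
Q^2 = 6/6 = 1
Q* = 1
Min AC = 6/1 + 33 + 6*1
Min AC = 6 + 33 + 6 = 45

45


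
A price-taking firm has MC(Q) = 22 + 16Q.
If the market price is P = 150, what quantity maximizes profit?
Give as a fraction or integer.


In perfect competition, profit is maximized where P = MC.
150 = 22 + 16Q
128 = 16Q
Q* = 128/16 = 8

8


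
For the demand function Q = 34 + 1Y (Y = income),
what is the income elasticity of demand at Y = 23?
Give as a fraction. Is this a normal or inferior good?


dQ/dY = 1
At Y = 23: Q = 34 + 1*23 = 57
Ey = (dQ/dY)(Y/Q) = 1 * 23 / 57 = 23/57
Since Ey > 0, this is a normal good.

23/57 (normal good)


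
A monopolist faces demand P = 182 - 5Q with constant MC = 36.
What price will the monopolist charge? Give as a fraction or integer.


MR = 182 - 10Q
Set MR = MC: 182 - 10Q = 36
Q* = 73/5
Substitute into demand:
P* = 182 - 5*73/5 = 109

109


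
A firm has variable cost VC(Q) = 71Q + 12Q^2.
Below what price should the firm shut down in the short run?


AVC(Q) = VC(Q)/Q = 71 + 12Q
AVC is increasing in Q, so minimum AVC is at Q -> 0+.
Min AVC = 71
The firm should shut down if P < 71.

71


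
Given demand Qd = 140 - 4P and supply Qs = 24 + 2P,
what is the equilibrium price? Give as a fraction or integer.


At equilibrium, Qd = Qs.
140 - 4P = 24 + 2P
140 - 24 = 4P + 2P
116 = 6P
P* = 116/6 = 58/3

58/3


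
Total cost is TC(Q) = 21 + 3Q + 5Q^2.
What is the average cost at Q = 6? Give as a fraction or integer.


TC(6) = 21 + 3*6 + 5*6^2
TC(6) = 21 + 18 + 180 = 219
AC = TC/Q = 219/6 = 73/2

73/2


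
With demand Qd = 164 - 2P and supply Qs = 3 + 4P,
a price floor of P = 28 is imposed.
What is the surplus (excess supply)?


At P = 28:
Qd = 164 - 2*28 = 108
Qs = 3 + 4*28 = 115
Surplus = Qs - Qd = 115 - 108 = 7

7


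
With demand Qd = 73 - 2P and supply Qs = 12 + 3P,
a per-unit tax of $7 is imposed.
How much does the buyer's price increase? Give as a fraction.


With a per-unit tax, the buyer's price increase depends on relative slopes.
Supply slope: d = 3, Demand slope: b = 2
Buyer's price increase = d * tax / (b + d)
= 3 * 7 / (2 + 3)
= 21 / 5 = 21/5

21/5


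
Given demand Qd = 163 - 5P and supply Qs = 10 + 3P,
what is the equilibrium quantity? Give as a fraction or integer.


First find equilibrium price:
163 - 5P = 10 + 3P
P* = 153/8 = 153/8
Then substitute into demand:
Q* = 163 - 5 * 153/8 = 539/8

539/8


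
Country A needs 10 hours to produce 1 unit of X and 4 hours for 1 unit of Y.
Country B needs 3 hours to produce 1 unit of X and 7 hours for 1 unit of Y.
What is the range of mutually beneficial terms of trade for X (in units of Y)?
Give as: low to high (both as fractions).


Opportunity cost of X for Country A = hours_X / hours_Y = 10/4 = 5/2 units of Y
Opportunity cost of X for Country B = hours_X / hours_Y = 3/7 = 3/7 units of Y
Terms of trade must be between the two opportunity costs.
Range: 3/7 to 5/2

3/7 to 5/2


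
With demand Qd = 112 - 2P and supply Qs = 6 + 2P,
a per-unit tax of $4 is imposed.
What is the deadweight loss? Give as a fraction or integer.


Pre-tax equilibrium quantity: Q* = 59
Post-tax equilibrium quantity: Q_tax = 55
Reduction in quantity: Q* - Q_tax = 4
DWL = (1/2) * tax * (Q* - Q_tax)
DWL = (1/2) * 4 * 4 = 8

8


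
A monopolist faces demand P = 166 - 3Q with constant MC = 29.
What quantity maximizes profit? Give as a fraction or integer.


TR = P*Q = (166 - 3Q)Q = 166Q - 3Q^2
MR = dTR/dQ = 166 - 6Q
Set MR = MC:
166 - 6Q = 29
137 = 6Q
Q* = 137/6 = 137/6

137/6


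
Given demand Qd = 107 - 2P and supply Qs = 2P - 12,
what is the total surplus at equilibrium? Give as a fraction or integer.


Find equilibrium: 107 - 2P = 2P - 12
107 + 12 = 4P
P* = 119/4 = 119/4
Q* = 2*119/4 - 12 = 95/2
Inverse demand: P = 107/2 - Q/2, so P_max = 107/2
Inverse supply: P = 6 + Q/2, so P_min = 6
CS = (1/2) * 95/2 * (107/2 - 119/4) = 9025/16
PS = (1/2) * 95/2 * (119/4 - 6) = 9025/16
TS = CS + PS = 9025/16 + 9025/16 = 9025/8

9025/8


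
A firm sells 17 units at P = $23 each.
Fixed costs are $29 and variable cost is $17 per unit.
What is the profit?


Total Revenue = P * Q = 23 * 17 = $391
Total Cost = FC + VC*Q = 29 + 17*17 = $318
Profit = TR - TC = 391 - 318 = $73

$73


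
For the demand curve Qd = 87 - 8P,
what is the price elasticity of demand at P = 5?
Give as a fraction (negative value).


dQ/dP = -8
At P = 5: Q = 87 - 8*5 = 47
E = (dQ/dP)(P/Q) = (-8)(5/47) = -40/47

-40/47


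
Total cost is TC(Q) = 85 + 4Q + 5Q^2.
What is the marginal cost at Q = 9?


MC = dTC/dQ = 4 + 2*5*Q
At Q = 9:
MC = 4 + 10*9
MC = 4 + 90 = 94

94


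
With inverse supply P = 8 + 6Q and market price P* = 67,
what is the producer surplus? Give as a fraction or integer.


Minimum supply price (at Q=0): P_min = 8
Quantity supplied at P* = 67:
Q* = (67 - 8)/6 = 59/6
PS = (1/2) * Q* * (P* - P_min)
PS = (1/2) * 59/6 * (67 - 8)
PS = (1/2) * 59/6 * 59 = 3481/12

3481/12


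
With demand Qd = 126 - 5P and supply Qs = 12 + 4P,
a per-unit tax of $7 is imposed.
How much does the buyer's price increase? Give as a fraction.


With a per-unit tax, the buyer's price increase depends on relative slopes.
Supply slope: d = 4, Demand slope: b = 5
Buyer's price increase = d * tax / (b + d)
= 4 * 7 / (5 + 4)
= 28 / 9 = 28/9

28/9


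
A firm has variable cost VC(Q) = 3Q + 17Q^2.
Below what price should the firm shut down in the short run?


AVC(Q) = VC(Q)/Q = 3 + 17Q
AVC is increasing in Q, so minimum AVC is at Q -> 0+.
Min AVC = 3
The firm should shut down if P < 3.

3


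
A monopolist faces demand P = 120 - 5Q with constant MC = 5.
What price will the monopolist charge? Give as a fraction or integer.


MR = 120 - 10Q
Set MR = MC: 120 - 10Q = 5
Q* = 23/2
Substitute into demand:
P* = 120 - 5*23/2 = 125/2

125/2


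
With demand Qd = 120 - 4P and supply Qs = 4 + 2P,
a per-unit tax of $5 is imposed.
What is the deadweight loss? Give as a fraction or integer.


Pre-tax equilibrium quantity: Q* = 128/3
Post-tax equilibrium quantity: Q_tax = 36
Reduction in quantity: Q* - Q_tax = 20/3
DWL = (1/2) * tax * (Q* - Q_tax)
DWL = (1/2) * 5 * 20/3 = 50/3

50/3


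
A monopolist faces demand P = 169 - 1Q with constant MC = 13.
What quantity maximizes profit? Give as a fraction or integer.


TR = P*Q = (169 - 1Q)Q = 169Q - 1Q^2
MR = dTR/dQ = 169 - 2Q
Set MR = MC:
169 - 2Q = 13
156 = 2Q
Q* = 156/2 = 78

78


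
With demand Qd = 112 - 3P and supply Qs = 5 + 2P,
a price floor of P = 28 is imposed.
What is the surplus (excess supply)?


At P = 28:
Qd = 112 - 3*28 = 28
Qs = 5 + 2*28 = 61
Surplus = Qs - Qd = 61 - 28 = 33

33


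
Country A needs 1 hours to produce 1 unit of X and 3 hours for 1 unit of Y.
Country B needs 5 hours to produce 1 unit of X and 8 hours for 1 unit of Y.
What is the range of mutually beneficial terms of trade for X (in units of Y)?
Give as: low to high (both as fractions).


Opportunity cost of X for Country A = hours_X / hours_Y = 1/3 = 1/3 units of Y
Opportunity cost of X for Country B = hours_X / hours_Y = 5/8 = 5/8 units of Y
Terms of trade must be between the two opportunity costs.
Range: 1/3 to 5/8

1/3 to 5/8


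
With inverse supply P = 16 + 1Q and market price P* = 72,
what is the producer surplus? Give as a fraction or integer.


Minimum supply price (at Q=0): P_min = 16
Quantity supplied at P* = 72:
Q* = (72 - 16)/1 = 56
PS = (1/2) * Q* * (P* - P_min)
PS = (1/2) * 56 * (72 - 16)
PS = (1/2) * 56 * 56 = 1568

1568


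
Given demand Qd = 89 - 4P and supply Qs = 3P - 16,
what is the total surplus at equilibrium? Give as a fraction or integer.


Find equilibrium: 89 - 4P = 3P - 16
89 + 16 = 7P
P* = 105/7 = 15
Q* = 3*15 - 16 = 29
Inverse demand: P = 89/4 - Q/4, so P_max = 89/4
Inverse supply: P = 16/3 + Q/3, so P_min = 16/3
CS = (1/2) * 29 * (89/4 - 15) = 841/8
PS = (1/2) * 29 * (15 - 16/3) = 841/6
TS = CS + PS = 841/8 + 841/6 = 5887/24

5887/24


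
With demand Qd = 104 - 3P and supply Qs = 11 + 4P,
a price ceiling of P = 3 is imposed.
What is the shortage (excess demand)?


At P = 3:
Qd = 104 - 3*3 = 95
Qs = 11 + 4*3 = 23
Shortage = Qd - Qs = 95 - 23 = 72

72


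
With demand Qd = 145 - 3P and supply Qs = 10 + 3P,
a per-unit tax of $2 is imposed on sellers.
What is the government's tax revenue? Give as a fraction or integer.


With tax on sellers, new supply: Qs' = 10 + 3(P - 2)
= 4 + 3P
New equilibrium quantity:
Q_new = 149/2
Tax revenue = tax * Q_new = 2 * 149/2 = 149

149


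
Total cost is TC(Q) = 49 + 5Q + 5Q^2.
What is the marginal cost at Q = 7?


MC = dTC/dQ = 5 + 2*5*Q
At Q = 7:
MC = 5 + 10*7
MC = 5 + 70 = 75

75


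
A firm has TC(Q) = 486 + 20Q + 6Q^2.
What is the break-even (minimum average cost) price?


AC(Q) = 486/Q + 20 + 6Q
To minimize: dAC/dQ = -486/Q^2 + 6 = 0
Q^2 = 486/6 = 81
Q* = 9
Min AC = 486/9 + 20 + 6*9
Min AC = 54 + 20 + 54 = 128

128


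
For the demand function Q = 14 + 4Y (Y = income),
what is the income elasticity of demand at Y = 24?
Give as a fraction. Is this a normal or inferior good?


dQ/dY = 4
At Y = 24: Q = 14 + 4*24 = 110
Ey = (dQ/dY)(Y/Q) = 4 * 24 / 110 = 48/55
Since Ey > 0, this is a normal good.

48/55 (normal good)


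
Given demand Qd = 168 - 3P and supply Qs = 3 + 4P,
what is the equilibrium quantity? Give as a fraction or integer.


First find equilibrium price:
168 - 3P = 3 + 4P
P* = 165/7 = 165/7
Then substitute into demand:
Q* = 168 - 3 * 165/7 = 681/7

681/7


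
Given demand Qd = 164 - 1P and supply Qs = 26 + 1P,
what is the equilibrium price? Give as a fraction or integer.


At equilibrium, Qd = Qs.
164 - 1P = 26 + 1P
164 - 26 = 1P + 1P
138 = 2P
P* = 138/2 = 69

69


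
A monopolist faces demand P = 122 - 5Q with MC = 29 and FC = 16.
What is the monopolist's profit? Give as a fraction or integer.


MR = MC: 122 - 10Q = 29
Q* = 93/10
P* = 122 - 5*93/10 = 151/2
Profit = (P* - MC)*Q* - FC
= (151/2 - 29)*93/10 - 16
= 93/2*93/10 - 16
= 8649/20 - 16 = 8329/20

8329/20


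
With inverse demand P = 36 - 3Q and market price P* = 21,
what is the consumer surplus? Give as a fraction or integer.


Maximum willingness to pay (at Q=0): P_max = 36
Quantity demanded at P* = 21:
Q* = (36 - 21)/3 = 5
CS = (1/2) * Q* * (P_max - P*)
CS = (1/2) * 5 * (36 - 21)
CS = (1/2) * 5 * 15 = 75/2

75/2


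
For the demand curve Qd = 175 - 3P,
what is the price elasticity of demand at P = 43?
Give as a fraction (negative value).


dQ/dP = -3
At P = 43: Q = 175 - 3*43 = 46
E = (dQ/dP)(P/Q) = (-3)(43/46) = -129/46

-129/46


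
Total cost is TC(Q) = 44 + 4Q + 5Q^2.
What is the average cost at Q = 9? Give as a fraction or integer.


TC(9) = 44 + 4*9 + 5*9^2
TC(9) = 44 + 36 + 405 = 485
AC = TC/Q = 485/9 = 485/9

485/9


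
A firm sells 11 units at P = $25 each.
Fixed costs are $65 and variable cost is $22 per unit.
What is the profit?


Total Revenue = P * Q = 25 * 11 = $275
Total Cost = FC + VC*Q = 65 + 22*11 = $307
Profit = TR - TC = 275 - 307 = $-32

$-32


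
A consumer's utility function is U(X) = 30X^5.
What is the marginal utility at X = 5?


MU = dU/dX = 30*5*X^(5-1)
MU = 150*X^4
At X = 5:
MU = 150 * 5^4
MU = 150 * 625 = 93750

93750


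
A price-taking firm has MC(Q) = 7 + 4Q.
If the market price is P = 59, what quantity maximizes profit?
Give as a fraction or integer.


In perfect competition, profit is maximized where P = MC.
59 = 7 + 4Q
52 = 4Q
Q* = 52/4 = 13

13


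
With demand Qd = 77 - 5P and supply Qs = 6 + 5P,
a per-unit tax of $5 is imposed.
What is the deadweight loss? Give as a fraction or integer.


Pre-tax equilibrium quantity: Q* = 83/2
Post-tax equilibrium quantity: Q_tax = 29
Reduction in quantity: Q* - Q_tax = 25/2
DWL = (1/2) * tax * (Q* - Q_tax)
DWL = (1/2) * 5 * 25/2 = 125/4

125/4
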